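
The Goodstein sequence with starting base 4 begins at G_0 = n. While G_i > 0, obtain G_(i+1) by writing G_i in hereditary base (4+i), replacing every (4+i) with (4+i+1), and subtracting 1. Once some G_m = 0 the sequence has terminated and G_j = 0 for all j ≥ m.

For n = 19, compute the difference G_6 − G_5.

6

G_0=19  [base 4] 4^2 + 3  →[4↦5]→  5^2 + 3 = 28  −1 ⇒ G_1=27
G_1=27  [base 5] 5^2 + 2  →[5↦6]→  6^2 + 2 = 38  −1 ⇒ G_2=37
G_2=37  [base 6] 6^2 + 1  →[6↦7]→  7^2 + 1 = 50  −1 ⇒ G_3=49
G_3=49  [base 7] 7^2  →[7↦8]→  8^2 = 64  −1 ⇒ G_4=63
G_4=63  [base 8] 7·8 + 7  →[8↦9]→  7·9 + 7 = 70  −1 ⇒ G_5=69
G_5=69  [base 9] 7·9 + 6  →[9↦10]→  7·10 + 6 = 76  −1 ⇒ G_6=75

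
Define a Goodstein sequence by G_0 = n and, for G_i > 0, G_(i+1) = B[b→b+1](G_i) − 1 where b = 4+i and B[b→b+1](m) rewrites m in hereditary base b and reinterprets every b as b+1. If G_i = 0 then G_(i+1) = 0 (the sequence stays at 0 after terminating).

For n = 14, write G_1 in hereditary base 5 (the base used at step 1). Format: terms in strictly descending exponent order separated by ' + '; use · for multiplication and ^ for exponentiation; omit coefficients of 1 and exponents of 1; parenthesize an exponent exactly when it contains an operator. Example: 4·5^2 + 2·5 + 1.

3·5 + 1

(0) 14|_4 = 3·4 + 2 ↦ 3·5 + 2|_5 = 17 ⇒ 16
(1) 16|_5 = 3·5 + 1 ↦ 3·6 + 1|_6 = 19 ⇒ 18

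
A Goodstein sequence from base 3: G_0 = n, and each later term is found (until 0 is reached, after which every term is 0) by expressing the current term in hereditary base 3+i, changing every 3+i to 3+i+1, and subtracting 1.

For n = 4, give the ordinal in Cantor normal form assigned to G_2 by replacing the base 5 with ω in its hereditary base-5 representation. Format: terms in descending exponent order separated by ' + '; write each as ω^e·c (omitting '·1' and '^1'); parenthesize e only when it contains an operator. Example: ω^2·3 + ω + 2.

4

step 0: 4 = 3 + 1; sub 4 for 3: 4 + 1; = 5; G_1 = 5−1 = 4
step 1: 4 = 4; sub 5 for 4: 5; = 5; G_2 = 5−1 = 4
step 2: 4 = 4; sub 6 for 5: 4; = 4; G_3 = 4−1 = 3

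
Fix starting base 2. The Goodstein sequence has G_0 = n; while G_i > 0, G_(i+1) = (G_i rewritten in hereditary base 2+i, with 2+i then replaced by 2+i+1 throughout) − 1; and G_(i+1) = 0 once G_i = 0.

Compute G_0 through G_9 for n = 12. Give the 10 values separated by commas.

12 —HB2→ 2^(2 + 1) + 2^2 —bump→ 3^(3 + 1) + 3^3 = 108 —(−1)→ 107
107 —HB3→ 3^(3 + 1) + 2·3^2 + 2·3 + 2 —bump→ 4^(4 + 1) + 2·4^2 + 2·4 + 2 = 1066 —(−1)→ 1065
1065 —HB4→ 4^(4 + 1) + 2·4^2 + 2·4 + 1 —bump→ 5^(5 + 1) + 2·5^2 + 2·5 + 1 = 15686 —(−1)→ 15685
15685 —HB5→ 5^(5 + 1) + 2·5^2 + 2·5 —bump→ 6^(6 + 1) + 2·6^2 + 2·6 = 280020 —(−1)→ 280019
280019 —HB6→ 6^(6 + 1) + 2·6^2 + 6 + 5 —bump→ 7^(7 + 1) + 2·7^2 + 7 + 5 = 5764911 —(−1)→ 5764910
5764910 —HB7→ 7^(7 + 1) + 2·7^2 + 7 + 4 —bump→ 8^(8 + 1) + 2·8^2 + 8 + 4 = 134217868 —(−1)→ 134217867
134217867 —HB8→ 8^(8 + 1) + 2·8^2 + 8 + 3 —bump→ 9^(9 + 1) + 2·9^2 + 9 + 3 = 3486784575 —(−1)→ 3486784574
3486784574 —HB9→ 9^(9 + 1) + 2·9^2 + 9 + 2 —bump→ 10^(10 + 1) + 2·10^2 + 10 + 2 = 100000000212 —(−1)→ 100000000211
100000000211 —HB10→ 10^(10 + 1) + 2·10^2 + 10 + 1 —bump→ 11^(11 + 1) + 2·11^2 + 11 + 1 = 3138428376975 —(−1)→ 3138428376974

12, 107, 1065, 15685, 280019, 5764910, 134217867, 3486784574, 100000000211, 3138428376974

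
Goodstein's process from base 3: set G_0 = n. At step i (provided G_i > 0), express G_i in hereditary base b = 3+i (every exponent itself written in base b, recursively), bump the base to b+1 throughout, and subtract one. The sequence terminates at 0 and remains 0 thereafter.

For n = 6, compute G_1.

7

step 0: 6 = 2·3; sub 4 for 3: 2·4; = 8; G_1 = 8−1 = 7
step 1: 7 = 4 + 3; sub 5 for 4: 5 + 3; = 8; G_2 = 8−1 = 7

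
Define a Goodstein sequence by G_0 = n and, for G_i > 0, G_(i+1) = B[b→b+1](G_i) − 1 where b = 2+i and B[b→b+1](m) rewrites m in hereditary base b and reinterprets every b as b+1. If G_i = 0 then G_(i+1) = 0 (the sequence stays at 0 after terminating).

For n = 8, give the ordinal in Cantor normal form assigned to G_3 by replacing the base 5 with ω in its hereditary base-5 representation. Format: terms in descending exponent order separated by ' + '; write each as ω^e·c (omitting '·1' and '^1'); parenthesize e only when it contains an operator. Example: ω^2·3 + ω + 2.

ω^ω·2 + ω^2·2 + ω·2

i=0: 8 = 2^(2 + 1) (b=2); 2→3: 3^(3 + 1) = 81; 81−1 = 80
i=1: 80 = 2·3^3 + 2·3^2 + 2·3 + 2 (b=3); 3→4: 2·4^4 + 2·4^2 + 2·4 + 2 = 554; 554−1 = 553
i=2: 553 = 2·4^4 + 2·4^2 + 2·4 + 1 (b=4); 4→5: 2·5^5 + 2·5^2 + 2·5 + 1 = 6311; 6311−1 = 6310
i=3: 6310 = 2·5^5 + 2·5^2 + 2·5 (b=5); 5→6: 2·6^6 + 2·6^2 + 2·6 = 93396; 93396−1 = 93395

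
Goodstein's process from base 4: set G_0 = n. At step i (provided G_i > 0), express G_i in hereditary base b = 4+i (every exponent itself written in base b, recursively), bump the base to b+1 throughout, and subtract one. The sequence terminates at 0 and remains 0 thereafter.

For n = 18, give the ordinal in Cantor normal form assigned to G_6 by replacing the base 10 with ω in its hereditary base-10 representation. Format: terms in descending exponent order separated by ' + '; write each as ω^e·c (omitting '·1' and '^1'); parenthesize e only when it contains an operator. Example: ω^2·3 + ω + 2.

ω·6 + 3

step 0: 18 = 4^2 + 2; sub 5 for 4: 5^2 + 2; = 27; G_1 = 27−1 = 26
step 1: 26 = 5^2 + 1; sub 6 for 5: 6^2 + 1; = 37; G_2 = 37−1 = 36
step 2: 36 = 6^2; sub 7 for 6: 7^2; = 49; G_3 = 49−1 = 48
step 3: 48 = 6·7 + 6; sub 8 for 7: 6·8 + 6; = 54; G_4 = 54−1 = 53
step 4: 53 = 6·8 + 5; sub 9 for 8: 6·9 + 5; = 59; G_5 = 59−1 = 58
step 5: 58 = 6·9 + 4; sub 10 for 9: 6·10 + 4; = 64; G_6 = 64−1 = 63
step 6: 63 = 6·10 + 3; sub 11 for 10: 6·11 + 3; = 69; G_7 = 69−1 = 68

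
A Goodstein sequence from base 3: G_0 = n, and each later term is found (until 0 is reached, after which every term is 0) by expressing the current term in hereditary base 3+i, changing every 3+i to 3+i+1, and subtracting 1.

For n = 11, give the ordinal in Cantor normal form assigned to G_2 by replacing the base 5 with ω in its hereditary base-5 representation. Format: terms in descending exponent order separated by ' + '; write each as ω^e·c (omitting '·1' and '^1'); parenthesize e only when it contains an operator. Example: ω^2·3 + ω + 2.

[0] 11 ≡ 3^2 + 2 (base 3). Lift 4: 18. −1: 17.
[1] 17 ≡ 4^2 + 1 (base 4). Lift 5: 26. −1: 25.

ω^2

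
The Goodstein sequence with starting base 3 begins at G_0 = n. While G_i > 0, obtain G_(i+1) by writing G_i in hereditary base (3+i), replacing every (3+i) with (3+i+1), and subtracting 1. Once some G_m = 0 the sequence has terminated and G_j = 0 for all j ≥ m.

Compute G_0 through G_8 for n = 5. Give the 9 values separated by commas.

G_0=5  [base 3] 3 + 2  →[3↦4]→  4 + 2 = 6  −1 ⇒ G_1=5
G_1=5  [base 4] 4 + 1  →[4↦5]→  5 + 1 = 6  −1 ⇒ G_2=5
G_2=5  [base 5] 5  →[5↦6]→  6 = 6  −1 ⇒ G_3=5
G_3=5  [base 6] 5  →[6↦7]→  5 = 5  −1 ⇒ G_4=4
G_4=4  [base 7] 4  →[7↦8]→  4 = 4  −1 ⇒ G_5=3
G_5=3  [base 8] 3  →[8↦9]→  3 = 3  −1 ⇒ G_6=2
G_6=2  [base 9] 2  →[9↦10]→  2 = 2  −1 ⇒ G_7=1
G_7=1  [base 10] 1  →[10↦11]→  1 = 1  −1 ⇒ G_8=0

5, 5, 5, 5, 4, 3, 2, 1, 0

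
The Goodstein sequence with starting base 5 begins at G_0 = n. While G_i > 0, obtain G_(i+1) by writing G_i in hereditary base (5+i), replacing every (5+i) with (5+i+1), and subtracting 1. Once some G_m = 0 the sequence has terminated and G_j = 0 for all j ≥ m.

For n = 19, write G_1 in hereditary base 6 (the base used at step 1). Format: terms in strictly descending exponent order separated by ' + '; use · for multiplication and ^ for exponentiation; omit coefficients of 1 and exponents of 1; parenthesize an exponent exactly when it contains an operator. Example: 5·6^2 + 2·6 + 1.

3·6 + 3

[0] 19 ≡ 3·5 + 4 (base 5). Lift 6: 22. −1: 21.
[1] 21 ≡ 3·6 + 3 (base 6). Lift 7: 24. −1: 23.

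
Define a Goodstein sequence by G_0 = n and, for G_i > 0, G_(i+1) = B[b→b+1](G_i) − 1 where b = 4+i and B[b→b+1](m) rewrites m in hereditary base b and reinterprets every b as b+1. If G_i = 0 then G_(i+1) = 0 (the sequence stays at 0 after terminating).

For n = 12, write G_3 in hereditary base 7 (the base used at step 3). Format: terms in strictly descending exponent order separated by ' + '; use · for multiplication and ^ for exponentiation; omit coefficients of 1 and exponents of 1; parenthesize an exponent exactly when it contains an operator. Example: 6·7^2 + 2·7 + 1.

2·7 + 2

12 —HB4→ 3·4 —bump→ 3·5 = 15 —(−1)→ 14
14 —HB5→ 2·5 + 4 —bump→ 2·6 + 4 = 16 —(−1)→ 15
15 —HB6→ 2·6 + 3 —bump→ 2·7 + 3 = 17 —(−1)→ 16
16 —HB7→ 2·7 + 2 —bump→ 2·8 + 2 = 18 —(−1)→ 17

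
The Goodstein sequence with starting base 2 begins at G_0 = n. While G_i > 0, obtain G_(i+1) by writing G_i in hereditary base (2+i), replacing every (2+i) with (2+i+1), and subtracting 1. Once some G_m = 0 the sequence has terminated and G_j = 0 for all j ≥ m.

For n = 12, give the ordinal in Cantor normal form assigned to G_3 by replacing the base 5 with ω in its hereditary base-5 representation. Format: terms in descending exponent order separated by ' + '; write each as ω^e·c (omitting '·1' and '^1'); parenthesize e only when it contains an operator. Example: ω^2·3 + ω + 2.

12 —HB2→ 2^(2 + 1) + 2^2 —bump→ 3^(3 + 1) + 3^3 = 108 —(−1)→ 107
107 —HB3→ 3^(3 + 1) + 2·3^2 + 2·3 + 2 —bump→ 4^(4 + 1) + 2·4^2 + 2·4 + 2 = 1066 —(−1)→ 1065
1065 —HB4→ 4^(4 + 1) + 2·4^2 + 2·4 + 1 —bump→ 5^(5 + 1) + 2·5^2 + 2·5 + 1 = 15686 —(−1)→ 15685
15685 —HB5→ 5^(5 + 1) + 2·5^2 + 2·5 —bump→ 6^(6 + 1) + 2·6^2 + 2·6 = 280020 —(−1)→ 280019

ω^(ω + 1) + ω^2·2 + ω·2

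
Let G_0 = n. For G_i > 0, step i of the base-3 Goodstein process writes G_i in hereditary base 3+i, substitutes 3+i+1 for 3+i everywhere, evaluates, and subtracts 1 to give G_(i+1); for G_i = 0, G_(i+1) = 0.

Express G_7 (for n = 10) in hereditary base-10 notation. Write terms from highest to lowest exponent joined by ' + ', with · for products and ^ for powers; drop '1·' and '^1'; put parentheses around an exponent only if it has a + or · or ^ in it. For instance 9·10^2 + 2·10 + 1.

3·10 + 9

step 0: 10 = 3^2 + 1; sub 4 for 3: 4^2 + 1; = 17; G_1 = 17−1 = 16
step 1: 16 = 4^2; sub 5 for 4: 5^2; = 25; G_2 = 25−1 = 24
step 2: 24 = 4·5 + 4; sub 6 for 5: 4·6 + 4; = 28; G_3 = 28−1 = 27
step 3: 27 = 4·6 + 3; sub 7 for 6: 4·7 + 3; = 31; G_4 = 31−1 = 30
step 4: 30 = 4·7 + 2; sub 8 for 7: 4·8 + 2; = 34; G_5 = 34−1 = 33
step 5: 33 = 4·8 + 1; sub 9 for 8: 4·9 + 1; = 37; G_6 = 37−1 = 36
step 6: 36 = 4·9; sub 10 for 9: 4·10; = 40; G_7 = 40−1 = 39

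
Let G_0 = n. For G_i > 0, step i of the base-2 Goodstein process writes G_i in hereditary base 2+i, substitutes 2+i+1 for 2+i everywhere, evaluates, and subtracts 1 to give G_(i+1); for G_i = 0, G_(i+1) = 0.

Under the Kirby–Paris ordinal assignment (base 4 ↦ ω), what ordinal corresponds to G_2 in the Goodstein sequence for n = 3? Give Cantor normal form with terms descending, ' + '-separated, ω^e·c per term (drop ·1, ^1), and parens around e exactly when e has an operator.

base 2: 3 = 2 + 1; at 3: 3 + 1 = 4; next = 3
base 3: 3 = 3; at 4: 4 = 4; next = 3

3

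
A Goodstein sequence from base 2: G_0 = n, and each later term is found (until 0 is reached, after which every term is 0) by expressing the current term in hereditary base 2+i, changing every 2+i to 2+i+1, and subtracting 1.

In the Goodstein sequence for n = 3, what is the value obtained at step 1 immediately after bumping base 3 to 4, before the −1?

4

(0) 3|_2 = 2 + 1 ↦ 3 + 1|_3 = 4 ⇒ 3
(1) 3|_3 = 3 ↦ 4|_4 = 4 ⇒ 3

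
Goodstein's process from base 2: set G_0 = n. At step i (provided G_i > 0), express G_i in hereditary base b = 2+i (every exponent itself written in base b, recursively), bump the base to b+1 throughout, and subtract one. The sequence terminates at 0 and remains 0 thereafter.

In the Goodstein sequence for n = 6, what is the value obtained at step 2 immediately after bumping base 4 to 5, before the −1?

G_0 = 6. HB_2(6) = 2^2 + 2. Bump = 30. G_1 = 29.
G_1 = 29. HB_3(29) = 3^3 + 2. Bump = 258. G_2 = 257.
G_2 = 257. HB_4(257) = 4^4 + 1. Bump = 3126. G_3 = 3125.

3126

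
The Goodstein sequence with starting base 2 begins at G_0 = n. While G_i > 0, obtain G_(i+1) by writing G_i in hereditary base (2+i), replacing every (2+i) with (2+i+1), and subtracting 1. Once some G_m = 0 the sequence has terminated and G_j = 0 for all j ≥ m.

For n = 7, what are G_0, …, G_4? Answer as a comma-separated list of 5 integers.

step 0: 7 = 2^2 + 2 + 1; sub 3 for 2: 3^3 + 3 + 1; = 31; G_1 = 31−1 = 30
step 1: 30 = 3^3 + 3; sub 4 for 3: 4^4 + 4; = 260; G_2 = 260−1 = 259
step 2: 259 = 4^4 + 3; sub 5 for 4: 5^5 + 3; = 3128; G_3 = 3128−1 = 3127
step 3: 3127 = 5^5 + 2; sub 6 for 5: 6^6 + 2; = 46658; G_4 = 46658−1 = 46657

7, 30, 259, 3127, 46657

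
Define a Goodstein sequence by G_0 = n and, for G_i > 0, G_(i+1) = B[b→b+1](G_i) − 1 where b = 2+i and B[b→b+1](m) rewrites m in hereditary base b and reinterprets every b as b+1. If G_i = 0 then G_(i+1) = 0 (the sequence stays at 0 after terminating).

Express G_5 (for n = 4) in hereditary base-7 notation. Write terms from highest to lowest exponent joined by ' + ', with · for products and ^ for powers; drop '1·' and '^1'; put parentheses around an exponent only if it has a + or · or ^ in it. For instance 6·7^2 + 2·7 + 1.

2·7^2 + 7 + 4

base 2: 4 = 2^2; at 3: 3^3 = 27; next = 26
base 3: 26 = 2·3^2 + 2·3 + 2; at 4: 2·4^2 + 2·4 + 2 = 42; next = 41
base 4: 41 = 2·4^2 + 2·4 + 1; at 5: 2·5^2 + 2·5 + 1 = 61; next = 60
base 5: 60 = 2·5^2 + 2·5; at 6: 2·6^2 + 2·6 = 84; next = 83
base 6: 83 = 2·6^2 + 6 + 5; at 7: 2·7^2 + 7 + 5 = 110; next = 109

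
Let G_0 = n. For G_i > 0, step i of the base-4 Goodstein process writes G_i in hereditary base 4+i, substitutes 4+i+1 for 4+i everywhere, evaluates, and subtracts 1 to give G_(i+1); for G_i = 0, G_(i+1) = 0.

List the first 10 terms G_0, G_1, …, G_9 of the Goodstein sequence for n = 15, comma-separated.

15, 17, 19, 21, 23, 24, 25, 26, 27, 28

[0] 15 ≡ 3·4 + 3 (base 4). Lift 5: 18. −1: 17.
[1] 17 ≡ 3·5 + 2 (base 5). Lift 6: 20. −1: 19.
[2] 19 ≡ 3·6 + 1 (base 6). Lift 7: 22. −1: 21.
[3] 21 ≡ 3·7 (base 7). Lift 8: 24. −1: 23.
[4] 23 ≡ 2·8 + 7 (base 8). Lift 9: 25. −1: 24.
[5] 24 ≡ 2·9 + 6 (base 9). Lift 10: 26. −1: 25.
[6] 25 ≡ 2·10 + 5 (base 10). Lift 11: 27. −1: 26.
[7] 26 ≡ 2·11 + 4 (base 11). Lift 12: 28. −1: 27.
[8] 27 ≡ 2·12 + 3 (base 12). Lift 13: 29. −1: 28.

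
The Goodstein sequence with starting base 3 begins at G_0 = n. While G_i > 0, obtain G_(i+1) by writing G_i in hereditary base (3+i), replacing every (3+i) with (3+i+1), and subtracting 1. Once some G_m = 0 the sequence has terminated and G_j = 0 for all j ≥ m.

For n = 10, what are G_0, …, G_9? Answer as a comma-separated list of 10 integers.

step 0: 10 = 3^2 + 1; sub 4 for 3: 4^2 + 1; = 17; G_1 = 17−1 = 16
step 1: 16 = 4^2; sub 5 for 4: 5^2; = 25; G_2 = 25−1 = 24
step 2: 24 = 4·5 + 4; sub 6 for 5: 4·6 + 4; = 28; G_3 = 28−1 = 27
step 3: 27 = 4·6 + 3; sub 7 for 6: 4·7 + 3; = 31; G_4 = 31−1 = 30
step 4: 30 = 4·7 + 2; sub 8 for 7: 4·8 + 2; = 34; G_5 = 34−1 = 33
step 5: 33 = 4·8 + 1; sub 9 for 8: 4·9 + 1; = 37; G_6 = 37−1 = 36
step 6: 36 = 4·9; sub 10 for 9: 4·10; = 40; G_7 = 40−1 = 39
step 7: 39 = 3·10 + 9; sub 11 for 10: 3·11 + 9; = 42; G_8 = 42−1 = 41
step 8: 41 = 3·11 + 8; sub 12 for 11: 3·12 + 8; = 44; G_9 = 44−1 = 43

10, 16, 24, 27, 30, 33, 36, 39, 41, 43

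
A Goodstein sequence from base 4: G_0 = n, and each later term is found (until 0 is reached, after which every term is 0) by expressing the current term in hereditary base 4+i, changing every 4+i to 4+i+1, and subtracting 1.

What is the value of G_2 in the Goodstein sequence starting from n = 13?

17

[0] 13 ≡ 3·4 + 1 (base 4). Lift 5: 16. −1: 15.
[1] 15 ≡ 3·5 (base 5). Lift 6: 18. −1: 17.
[2] 17 ≡ 2·6 + 5 (base 6). Lift 7: 19. −1: 18.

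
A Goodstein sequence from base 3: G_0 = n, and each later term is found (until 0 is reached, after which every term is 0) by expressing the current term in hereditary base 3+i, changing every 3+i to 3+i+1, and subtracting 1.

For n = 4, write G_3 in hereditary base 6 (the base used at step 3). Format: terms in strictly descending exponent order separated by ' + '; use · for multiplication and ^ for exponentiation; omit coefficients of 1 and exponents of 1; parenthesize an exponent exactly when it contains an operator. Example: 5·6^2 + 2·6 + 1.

3

step 0: 4 = 3 + 1; sub 4 for 3: 4 + 1; = 5; G_1 = 5−1 = 4
step 1: 4 = 4; sub 5 for 4: 5; = 5; G_2 = 5−1 = 4
step 2: 4 = 4; sub 6 for 5: 4; = 4; G_3 = 4−1 = 3
step 3: 3 = 3; sub 7 for 6: 3; = 3; G_4 = 3−1 = 2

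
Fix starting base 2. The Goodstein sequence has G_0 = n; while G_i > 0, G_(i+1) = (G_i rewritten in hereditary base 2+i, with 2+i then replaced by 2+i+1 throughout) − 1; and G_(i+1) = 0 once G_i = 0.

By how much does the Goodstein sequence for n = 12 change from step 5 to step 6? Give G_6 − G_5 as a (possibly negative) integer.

12 —HB2→ 2^(2 + 1) + 2^2 —bump→ 3^(3 + 1) + 3^3 = 108 —(−1)→ 107
107 —HB3→ 3^(3 + 1) + 2·3^2 + 2·3 + 2 —bump→ 4^(4 + 1) + 2·4^2 + 2·4 + 2 = 1066 —(−1)→ 1065
1065 —HB4→ 4^(4 + 1) + 2·4^2 + 2·4 + 1 —bump→ 5^(5 + 1) + 2·5^2 + 2·5 + 1 = 15686 —(−1)→ 15685
15685 —HB5→ 5^(5 + 1) + 2·5^2 + 2·5 —bump→ 6^(6 + 1) + 2·6^2 + 2·6 = 280020 —(−1)→ 280019
280019 —HB6→ 6^(6 + 1) + 2·6^2 + 6 + 5 —bump→ 7^(7 + 1) + 2·7^2 + 7 + 5 = 5764911 —(−1)→ 5764910
5764910 —HB7→ 7^(7 + 1) + 2·7^2 + 7 + 4 —bump→ 8^(8 + 1) + 2·8^2 + 8 + 4 = 134217868 —(−1)→ 134217867

128452957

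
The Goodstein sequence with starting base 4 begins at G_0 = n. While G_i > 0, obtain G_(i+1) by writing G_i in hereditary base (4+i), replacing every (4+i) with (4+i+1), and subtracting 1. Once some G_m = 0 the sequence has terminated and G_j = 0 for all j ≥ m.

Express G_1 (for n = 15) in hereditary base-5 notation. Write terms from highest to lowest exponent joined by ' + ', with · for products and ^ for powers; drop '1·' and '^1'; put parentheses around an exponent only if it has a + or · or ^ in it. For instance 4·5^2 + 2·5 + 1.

3·5 + 2

[0] 15 ≡ 3·4 + 3 (base 4). Lift 5: 18. −1: 17.
[1] 17 ≡ 3·5 + 2 (base 5). Lift 6: 20. −1: 19.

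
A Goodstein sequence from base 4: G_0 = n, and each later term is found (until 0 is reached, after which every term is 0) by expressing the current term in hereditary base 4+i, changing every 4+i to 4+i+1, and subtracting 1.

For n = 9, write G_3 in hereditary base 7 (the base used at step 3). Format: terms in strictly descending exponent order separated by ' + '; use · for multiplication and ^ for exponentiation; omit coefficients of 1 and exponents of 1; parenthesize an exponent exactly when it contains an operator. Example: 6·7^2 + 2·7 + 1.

i=0: 9 = 2·4 + 1 (b=4); 4→5: 2·5 + 1 = 11; 11−1 = 10
i=1: 10 = 2·5 (b=5); 5→6: 2·6 = 12; 12−1 = 11
i=2: 11 = 6 + 5 (b=6); 6→7: 7 + 5 = 12; 12−1 = 11
i=3: 11 = 7 + 4 (b=7); 7→8: 8 + 4 = 12; 12−1 = 11

7 + 4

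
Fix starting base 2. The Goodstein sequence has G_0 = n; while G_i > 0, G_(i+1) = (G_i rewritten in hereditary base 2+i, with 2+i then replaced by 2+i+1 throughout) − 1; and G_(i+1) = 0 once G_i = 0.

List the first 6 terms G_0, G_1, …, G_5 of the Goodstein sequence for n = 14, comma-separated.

base 2: 14 = 2^(2 + 1) + 2^2 + 2; at 3: 3^(3 + 1) + 3^3 + 3 = 111; next = 110
base 3: 110 = 3^(3 + 1) + 3^3 + 2; at 4: 4^(4 + 1) + 4^4 + 2 = 1282; next = 1281
base 4: 1281 = 4^(4 + 1) + 4^4 + 1; at 5: 5^(5 + 1) + 5^5 + 1 = 18751; next = 18750
base 5: 18750 = 5^(5 + 1) + 5^5; at 6: 6^(6 + 1) + 6^6 = 326592; next = 326591
base 6: 326591 = 6^(6 + 1) + 5·6^5 + 5·6^4 + 5·6^3 + 5·6^2 + 5·6 + 5; at 7: 7^(7 + 1) + 5·7^5 + 5·7^4 + 5·7^3 + 5·7^2 + 5·7 + 5 = 5862841; next = 5862840

14, 110, 1281, 18750, 326591, 5862840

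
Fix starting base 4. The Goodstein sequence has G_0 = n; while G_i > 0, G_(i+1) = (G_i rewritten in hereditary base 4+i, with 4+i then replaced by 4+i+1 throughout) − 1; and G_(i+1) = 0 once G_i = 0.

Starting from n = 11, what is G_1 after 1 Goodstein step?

12

step 0: 11 = 2·4 + 3; sub 5 for 4: 2·5 + 3; = 13; G_1 = 13−1 = 12
step 1: 12 = 2·5 + 2; sub 6 for 5: 2·6 + 2; = 14; G_2 = 14−1 = 13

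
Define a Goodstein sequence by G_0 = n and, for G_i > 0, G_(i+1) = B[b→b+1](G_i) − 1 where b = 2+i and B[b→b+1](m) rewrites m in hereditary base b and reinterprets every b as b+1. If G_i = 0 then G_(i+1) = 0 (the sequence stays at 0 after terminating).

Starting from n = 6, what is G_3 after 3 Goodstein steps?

[0] 6 ≡ 2^2 + 2 (base 2). Lift 3: 30. −1: 29.
[1] 29 ≡ 3^3 + 2 (base 3). Lift 4: 258. −1: 257.
[2] 257 ≡ 4^4 + 1 (base 4). Lift 5: 3126. −1: 3125.
[3] 3125 ≡ 5^5 (base 5). Lift 6: 46656. −1: 46655.

3125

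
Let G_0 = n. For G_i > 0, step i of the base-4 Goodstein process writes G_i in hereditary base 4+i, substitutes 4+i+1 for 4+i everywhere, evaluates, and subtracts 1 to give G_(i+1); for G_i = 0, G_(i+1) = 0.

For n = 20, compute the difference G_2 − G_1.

10

step 0: 20 = 4^2 + 4; sub 5 for 4: 5^2 + 5; = 30; G_1 = 30−1 = 29
step 1: 29 = 5^2 + 4; sub 6 for 5: 6^2 + 4; = 40; G_2 = 40−1 = 39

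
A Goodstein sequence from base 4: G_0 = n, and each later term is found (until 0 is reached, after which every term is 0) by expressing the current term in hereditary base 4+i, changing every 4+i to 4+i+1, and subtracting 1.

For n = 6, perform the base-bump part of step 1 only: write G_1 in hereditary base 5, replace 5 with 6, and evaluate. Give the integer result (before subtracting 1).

7

G_0=6  [base 4] 4 + 2  →[4↦5]→  5 + 2 = 7  −1 ⇒ G_1=6
G_1=6  [base 5] 5 + 1  →[5↦6]→  6 + 1 = 7  −1 ⇒ G_2=6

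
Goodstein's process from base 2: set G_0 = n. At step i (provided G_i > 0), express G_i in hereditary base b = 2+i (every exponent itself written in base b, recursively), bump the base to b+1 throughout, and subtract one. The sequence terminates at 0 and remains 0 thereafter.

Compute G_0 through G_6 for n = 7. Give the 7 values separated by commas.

7, 30, 259, 3127, 46657, 823543, 16777215

(0) 7|_2 = 2^2 + 2 + 1 ↦ 3^3 + 3 + 1|_3 = 31 ⇒ 30
(1) 30|_3 = 3^3 + 3 ↦ 4^4 + 4|_4 = 260 ⇒ 259
(2) 259|_4 = 4^4 + 3 ↦ 5^5 + 3|_5 = 3128 ⇒ 3127
(3) 3127|_5 = 5^5 + 2 ↦ 6^6 + 2|_6 = 46658 ⇒ 46657
(4) 46657|_6 = 6^6 + 1 ↦ 7^7 + 1|_7 = 823544 ⇒ 823543
(5) 823543|_7 = 7^7 ↦ 8^8|_8 = 16777216 ⇒ 16777215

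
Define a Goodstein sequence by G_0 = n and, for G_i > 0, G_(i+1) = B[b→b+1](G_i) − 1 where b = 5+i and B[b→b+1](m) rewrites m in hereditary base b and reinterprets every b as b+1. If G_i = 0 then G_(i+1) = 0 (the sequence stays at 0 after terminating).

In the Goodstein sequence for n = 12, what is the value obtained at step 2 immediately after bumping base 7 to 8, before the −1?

i=0: 12 = 2·5 + 2 (b=5); 5→6: 2·6 + 2 = 14; 14−1 = 13
i=1: 13 = 2·6 + 1 (b=6); 6→7: 2·7 + 1 = 15; 15−1 = 14
i=2: 14 = 2·7 (b=7); 7→8: 2·8 = 16; 16−1 = 15

16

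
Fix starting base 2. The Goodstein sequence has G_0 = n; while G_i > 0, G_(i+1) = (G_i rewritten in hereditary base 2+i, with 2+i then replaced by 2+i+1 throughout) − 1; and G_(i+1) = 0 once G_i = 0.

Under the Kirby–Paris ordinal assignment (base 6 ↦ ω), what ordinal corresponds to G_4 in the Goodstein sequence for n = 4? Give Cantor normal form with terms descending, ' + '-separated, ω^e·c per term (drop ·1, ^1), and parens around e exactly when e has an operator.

ω^2·2 + ω + 5

(0) 4|_2 = 2^2 ↦ 3^3|_3 = 27 ⇒ 26
(1) 26|_3 = 2·3^2 + 2·3 + 2 ↦ 2·4^2 + 2·4 + 2|_4 = 42 ⇒ 41
(2) 41|_4 = 2·4^2 + 2·4 + 1 ↦ 2·5^2 + 2·5 + 1|_5 = 61 ⇒ 60
(3) 60|_5 = 2·5^2 + 2·5 ↦ 2·6^2 + 2·6|_6 = 84 ⇒ 83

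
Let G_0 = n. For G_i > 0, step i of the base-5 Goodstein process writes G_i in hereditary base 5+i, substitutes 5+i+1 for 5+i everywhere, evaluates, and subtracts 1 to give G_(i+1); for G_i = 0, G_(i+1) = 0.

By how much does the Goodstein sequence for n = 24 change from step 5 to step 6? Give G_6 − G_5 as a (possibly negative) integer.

2

step 0: 24 = 4·5 + 4; sub 6 for 5: 4·6 + 4; = 28; G_1 = 28−1 = 27
step 1: 27 = 4·6 + 3; sub 7 for 6: 4·7 + 3; = 31; G_2 = 31−1 = 30
step 2: 30 = 4·7 + 2; sub 8 for 7: 4·8 + 2; = 34; G_3 = 34−1 = 33
step 3: 33 = 4·8 + 1; sub 9 for 8: 4·9 + 1; = 37; G_4 = 37−1 = 36
step 4: 36 = 4·9; sub 10 for 9: 4·10; = 40; G_5 = 40−1 = 39
step 5: 39 = 3·10 + 9; sub 11 for 10: 3·11 + 9; = 42; G_6 = 42−1 = 41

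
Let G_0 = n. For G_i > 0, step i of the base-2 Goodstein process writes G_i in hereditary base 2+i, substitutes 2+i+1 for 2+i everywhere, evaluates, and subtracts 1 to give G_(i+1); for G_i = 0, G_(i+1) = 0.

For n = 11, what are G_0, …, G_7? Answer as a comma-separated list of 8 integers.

11 —HB2→ 2^(2 + 1) + 2 + 1 —bump→ 3^(3 + 1) + 3 + 1 = 85 —(−1)→ 84
84 —HB3→ 3^(3 + 1) + 3 —bump→ 4^(4 + 1) + 4 = 1028 —(−1)→ 1027
1027 —HB4→ 4^(4 + 1) + 3 —bump→ 5^(5 + 1) + 3 = 15628 —(−1)→ 15627
15627 —HB5→ 5^(5 + 1) + 2 —bump→ 6^(6 + 1) + 2 = 279938 —(−1)→ 279937
279937 —HB6→ 6^(6 + 1) + 1 —bump→ 7^(7 + 1) + 1 = 5764802 —(−1)→ 5764801
5764801 —HB7→ 7^(7 + 1) —bump→ 8^(8 + 1) = 134217728 —(−1)→ 134217727
134217727 —HB8→ 7·8^8 + 7·8^7 + 7·8^6 + 7·8^5 + 7·8^4 + 7·8^3 + 7·8^2 + 7·8 + 7 —bump→ 7·9^9 + 7·9^7 + 7·9^6 + 7·9^5 + 7·9^4 + 7·9^3 + 7·9^2 + 7·9 + 7 = 2749609303 —(−1)→ 2749609302

11, 84, 1027, 15627, 279937, 5764801, 134217727, 2749609302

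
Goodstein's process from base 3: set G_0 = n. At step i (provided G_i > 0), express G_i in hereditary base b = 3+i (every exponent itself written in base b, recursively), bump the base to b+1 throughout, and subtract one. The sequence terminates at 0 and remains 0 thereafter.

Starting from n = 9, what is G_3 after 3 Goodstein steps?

19

base 3: 9 = 3^2; at 4: 4^2 = 16; next = 15
base 4: 15 = 3·4 + 3; at 5: 3·5 + 3 = 18; next = 17
base 5: 17 = 3·5 + 2; at 6: 3·6 + 2 = 20; next = 19
base 6: 19 = 3·6 + 1; at 7: 3·7 + 1 = 22; next = 21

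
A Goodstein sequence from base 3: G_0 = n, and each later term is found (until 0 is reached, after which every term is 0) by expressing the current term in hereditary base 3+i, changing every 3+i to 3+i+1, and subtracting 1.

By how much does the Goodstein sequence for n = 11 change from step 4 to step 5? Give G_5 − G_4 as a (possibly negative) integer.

4

base 3: 11 = 3^2 + 2; at 4: 4^2 + 2 = 18; next = 17
base 4: 17 = 4^2 + 1; at 5: 5^2 + 1 = 26; next = 25
base 5: 25 = 5^2; at 6: 6^2 = 36; next = 35
base 6: 35 = 5·6 + 5; at 7: 5·7 + 5 = 40; next = 39
base 7: 39 = 5·7 + 4; at 8: 5·8 + 4 = 44; next = 43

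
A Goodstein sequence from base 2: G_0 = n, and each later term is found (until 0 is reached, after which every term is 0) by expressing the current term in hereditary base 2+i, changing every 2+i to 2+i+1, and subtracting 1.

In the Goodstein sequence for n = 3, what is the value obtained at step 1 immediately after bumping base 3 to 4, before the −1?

4

i=0: 3 = 2 + 1 (b=2); 2→3: 3 + 1 = 4; 4−1 = 3
i=1: 3 = 3 (b=3); 3→4: 4 = 4; 4−1 = 3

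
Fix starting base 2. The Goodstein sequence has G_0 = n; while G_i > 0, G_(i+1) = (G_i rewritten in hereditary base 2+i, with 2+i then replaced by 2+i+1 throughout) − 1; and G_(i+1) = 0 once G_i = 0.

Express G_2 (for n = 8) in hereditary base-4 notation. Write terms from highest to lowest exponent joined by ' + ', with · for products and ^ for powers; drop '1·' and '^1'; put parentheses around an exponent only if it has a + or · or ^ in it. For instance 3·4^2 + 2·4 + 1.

2·4^4 + 2·4^2 + 2·4 + 1

8 —HB2→ 2^(2 + 1) —bump→ 3^(3 + 1) = 81 —(−1)→ 80
80 —HB3→ 2·3^3 + 2·3^2 + 2·3 + 2 —bump→ 2·4^4 + 2·4^2 + 2·4 + 2 = 554 —(−1)→ 553
553 —HB4→ 2·4^4 + 2·4^2 + 2·4 + 1 —bump→ 2·5^5 + 2·5^2 + 2·5 + 1 = 6311 —(−1)→ 6310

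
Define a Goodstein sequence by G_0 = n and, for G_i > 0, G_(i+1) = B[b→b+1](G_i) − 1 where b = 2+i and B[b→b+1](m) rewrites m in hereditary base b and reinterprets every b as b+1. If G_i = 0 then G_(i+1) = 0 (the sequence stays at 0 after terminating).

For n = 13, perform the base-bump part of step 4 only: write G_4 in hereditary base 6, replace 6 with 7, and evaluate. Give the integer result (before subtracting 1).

5765999

step 0: 13 = 2^(2 + 1) + 2^2 + 1; sub 3 for 2: 3^(3 + 1) + 3^3 + 1; = 109; G_1 = 109−1 = 108
step 1: 108 = 3^(3 + 1) + 3^3; sub 4 for 3: 4^(4 + 1) + 4^4; = 1280; G_2 = 1280−1 = 1279
step 2: 1279 = 4^(4 + 1) + 3·4^3 + 3·4^2 + 3·4 + 3; sub 5 for 4: 5^(5 + 1) + 3·5^3 + 3·5^2 + 3·5 + 3; = 16093; G_3 = 16093−1 = 16092
step 3: 16092 = 5^(5 + 1) + 3·5^3 + 3·5^2 + 3·5 + 2; sub 6 for 5: 6^(6 + 1) + 3·6^3 + 3·6^2 + 3·6 + 2; = 280712; G_4 = 280712−1 = 280711
step 4: 280711 = 6^(6 + 1) + 3·6^3 + 3·6^2 + 3·6 + 1; sub 7 for 6: 7^(7 + 1) + 3·7^3 + 3·7^2 + 3·7 + 1; = 5765999; G_5 = 5765999−1 = 5765998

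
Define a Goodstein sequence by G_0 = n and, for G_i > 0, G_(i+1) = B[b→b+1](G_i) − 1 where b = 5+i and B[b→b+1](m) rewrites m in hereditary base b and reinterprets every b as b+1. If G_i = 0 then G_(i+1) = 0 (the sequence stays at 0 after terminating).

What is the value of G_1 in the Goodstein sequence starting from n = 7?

7

7 —HB5→ 5 + 2 —bump→ 6 + 2 = 8 —(−1)→ 7
7 —HB6→ 6 + 1 —bump→ 7 + 1 = 8 —(−1)→ 7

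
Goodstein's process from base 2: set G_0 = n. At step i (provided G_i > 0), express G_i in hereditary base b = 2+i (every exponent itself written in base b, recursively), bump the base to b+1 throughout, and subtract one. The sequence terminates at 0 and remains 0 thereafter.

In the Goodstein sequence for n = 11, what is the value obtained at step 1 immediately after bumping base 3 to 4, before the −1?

G_0=11  [base 2] 2^(2 + 1) + 2 + 1  →[2↦3]→  3^(3 + 1) + 3 + 1 = 85  −1 ⇒ G_1=84
G_1=84  [base 3] 3^(3 + 1) + 3  →[3↦4]→  4^(4 + 1) + 4 = 1028  −1 ⇒ G_2=1027

1028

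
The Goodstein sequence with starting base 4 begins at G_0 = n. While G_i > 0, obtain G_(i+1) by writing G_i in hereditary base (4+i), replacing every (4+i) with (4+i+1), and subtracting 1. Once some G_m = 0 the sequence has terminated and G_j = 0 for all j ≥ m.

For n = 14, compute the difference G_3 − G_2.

2

14 —HB4→ 3·4 + 2 —bump→ 3·5 + 2 = 17 —(−1)→ 16
16 —HB5→ 3·5 + 1 —bump→ 3·6 + 1 = 19 —(−1)→ 18
18 —HB6→ 3·6 —bump→ 3·7 = 21 —(−1)→ 20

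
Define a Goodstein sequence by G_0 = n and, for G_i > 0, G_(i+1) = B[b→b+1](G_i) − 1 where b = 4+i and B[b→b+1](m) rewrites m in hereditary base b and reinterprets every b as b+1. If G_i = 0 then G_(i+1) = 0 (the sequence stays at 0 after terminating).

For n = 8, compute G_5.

[0] 8 ≡ 2·4 (base 4). Lift 5: 10. −1: 9.
[1] 9 ≡ 5 + 4 (base 5). Lift 6: 10. −1: 9.
[2] 9 ≡ 6 + 3 (base 6). Lift 7: 10. −1: 9.
[3] 9 ≡ 7 + 2 (base 7). Lift 8: 10. −1: 9.
[4] 9 ≡ 8 + 1 (base 8). Lift 9: 10. −1: 9.
[5] 9 ≡ 9 (base 9). Lift 10: 10. −1: 9.

9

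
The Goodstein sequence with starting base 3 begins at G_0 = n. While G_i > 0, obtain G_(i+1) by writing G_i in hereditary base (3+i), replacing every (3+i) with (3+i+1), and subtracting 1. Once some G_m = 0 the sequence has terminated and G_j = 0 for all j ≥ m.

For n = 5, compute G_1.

5

G_0=5  [base 3] 3 + 2  →[3↦4]→  4 + 2 = 6  −1 ⇒ G_1=5
G_1=5  [base 4] 4 + 1  →[4↦5]→  5 + 1 = 6  −1 ⇒ G_2=5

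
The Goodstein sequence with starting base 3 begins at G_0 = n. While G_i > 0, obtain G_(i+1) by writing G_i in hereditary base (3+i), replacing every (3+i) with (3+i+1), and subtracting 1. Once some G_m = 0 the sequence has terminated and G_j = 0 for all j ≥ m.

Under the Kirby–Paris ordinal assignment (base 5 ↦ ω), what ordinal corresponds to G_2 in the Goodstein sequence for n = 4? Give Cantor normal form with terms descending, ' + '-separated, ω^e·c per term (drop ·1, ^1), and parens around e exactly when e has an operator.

[0] 4 ≡ 3 + 1 (base 3). Lift 4: 5. −1: 4.
[1] 4 ≡ 4 (base 4). Lift 5: 5. −1: 4.
[2] 4 ≡ 4 (base 5). Lift 6: 4. −1: 3.

4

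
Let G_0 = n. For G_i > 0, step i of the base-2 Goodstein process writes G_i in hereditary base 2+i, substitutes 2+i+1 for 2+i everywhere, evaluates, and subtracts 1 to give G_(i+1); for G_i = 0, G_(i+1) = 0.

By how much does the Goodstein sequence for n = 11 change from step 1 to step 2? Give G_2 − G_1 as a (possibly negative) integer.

943

step 0: 11 = 2^(2 + 1) + 2 + 1; sub 3 for 2: 3^(3 + 1) + 3 + 1; = 85; G_1 = 85−1 = 84
step 1: 84 = 3^(3 + 1) + 3; sub 4 for 3: 4^(4 + 1) + 4; = 1028; G_2 = 1028−1 = 1027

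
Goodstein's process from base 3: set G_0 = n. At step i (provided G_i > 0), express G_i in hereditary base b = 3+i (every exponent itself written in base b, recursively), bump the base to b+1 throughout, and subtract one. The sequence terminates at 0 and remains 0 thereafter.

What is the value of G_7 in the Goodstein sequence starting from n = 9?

25

i=0: 9 = 3^2 (b=3); 3→4: 4^2 = 16; 16−1 = 15
i=1: 15 = 3·4 + 3 (b=4); 4→5: 3·5 + 3 = 18; 18−1 = 17
i=2: 17 = 3·5 + 2 (b=5); 5→6: 3·6 + 2 = 20; 20−1 = 19
i=3: 19 = 3·6 + 1 (b=6); 6→7: 3·7 + 1 = 22; 22−1 = 21
i=4: 21 = 3·7 (b=7); 7→8: 3·8 = 24; 24−1 = 23
i=5: 23 = 2·8 + 7 (b=8); 8→9: 2·9 + 7 = 25; 25−1 = 24
i=6: 24 = 2·9 + 6 (b=9); 9→10: 2·10 + 6 = 26; 26−1 = 25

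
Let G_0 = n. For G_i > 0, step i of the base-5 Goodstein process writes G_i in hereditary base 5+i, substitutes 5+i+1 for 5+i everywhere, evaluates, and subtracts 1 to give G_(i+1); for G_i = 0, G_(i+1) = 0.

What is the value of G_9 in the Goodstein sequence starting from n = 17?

G_0=17  [base 5] 3·5 + 2  →[5↦6]→  3·6 + 2 = 20  −1 ⇒ G_1=19
G_1=19  [base 6] 3·6 + 1  →[6↦7]→  3·7 + 1 = 22  −1 ⇒ G_2=21
G_2=21  [base 7] 3·7  →[7↦8]→  3·8 = 24  −1 ⇒ G_3=23
G_3=23  [base 8] 2·8 + 7  →[8↦9]→  2·9 + 7 = 25  −1 ⇒ G_4=24
G_4=24  [base 9] 2·9 + 6  →[9↦10]→  2·10 + 6 = 26  −1 ⇒ G_5=25
G_5=25  [base 10] 2·10 + 5  →[10↦11]→  2·11 + 5 = 27  −1 ⇒ G_6=26
G_6=26  [base 11] 2·11 + 4  →[11↦12]→  2·12 + 4 = 28  −1 ⇒ G_7=27
G_7=27  [base 12] 2·12 + 3  →[12↦13]→  2·13 + 3 = 29  −1 ⇒ G_8=28
G_8=28  [base 13] 2·13 + 2  →[13↦14]→  2·14 + 2 = 30  −1 ⇒ G_9=29

29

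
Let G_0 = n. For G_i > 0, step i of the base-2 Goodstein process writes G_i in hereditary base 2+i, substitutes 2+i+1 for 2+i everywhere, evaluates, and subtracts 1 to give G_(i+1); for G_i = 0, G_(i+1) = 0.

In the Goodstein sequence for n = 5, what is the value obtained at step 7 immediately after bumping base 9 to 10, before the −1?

3326

G_0 = 5. HB_2(5) = 2^2 + 1. Bump = 28. G_1 = 27.
G_1 = 27. HB_3(27) = 3^3. Bump = 256. G_2 = 255.
G_2 = 255. HB_4(255) = 3·4^3 + 3·4^2 + 3·4 + 3. Bump = 468. G_3 = 467.
G_3 = 467. HB_5(467) = 3·5^3 + 3·5^2 + 3·5 + 2. Bump = 776. G_4 = 775.
G_4 = 775. HB_6(775) = 3·6^3 + 3·6^2 + 3·6 + 1. Bump = 1198. G_5 = 1197.
G_5 = 1197. HB_7(1197) = 3·7^3 + 3·7^2 + 3·7. Bump = 1752. G_6 = 1751.
G_6 = 1751. HB_8(1751) = 3·8^3 + 3·8^2 + 2·8 + 7. Bump = 2455. G_7 = 2454.
G_7 = 2454. HB_9(2454) = 3·9^3 + 3·9^2 + 2·9 + 6. Bump = 3326. G_8 = 3325.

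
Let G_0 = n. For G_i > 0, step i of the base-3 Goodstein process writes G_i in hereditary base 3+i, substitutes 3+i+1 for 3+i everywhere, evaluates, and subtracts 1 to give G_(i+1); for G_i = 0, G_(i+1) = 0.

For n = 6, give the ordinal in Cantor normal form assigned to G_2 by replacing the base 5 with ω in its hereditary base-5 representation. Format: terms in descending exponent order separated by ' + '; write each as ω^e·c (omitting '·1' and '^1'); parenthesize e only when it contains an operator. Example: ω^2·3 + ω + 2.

[0] 6 ≡ 2·3 (base 3). Lift 4: 8. −1: 7.
[1] 7 ≡ 4 + 3 (base 4). Lift 5: 8. −1: 7.

ω + 2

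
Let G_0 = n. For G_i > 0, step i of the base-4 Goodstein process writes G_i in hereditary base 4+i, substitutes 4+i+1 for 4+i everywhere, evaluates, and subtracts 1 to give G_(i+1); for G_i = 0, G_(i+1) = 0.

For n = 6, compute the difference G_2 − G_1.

0

base 4: 6 = 4 + 2; at 5: 5 + 2 = 7; next = 6
base 5: 6 = 5 + 1; at 6: 6 + 1 = 7; next = 6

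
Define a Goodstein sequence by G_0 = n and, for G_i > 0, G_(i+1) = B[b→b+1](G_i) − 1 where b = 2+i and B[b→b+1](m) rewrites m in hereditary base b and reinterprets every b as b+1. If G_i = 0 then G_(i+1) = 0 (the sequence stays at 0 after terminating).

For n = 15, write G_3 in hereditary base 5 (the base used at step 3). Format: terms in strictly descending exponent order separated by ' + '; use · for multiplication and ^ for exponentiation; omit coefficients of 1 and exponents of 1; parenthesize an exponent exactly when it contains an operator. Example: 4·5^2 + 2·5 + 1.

5^(5 + 1) + 5^5 + 2

(0) 15|_2 = 2^(2 + 1) + 2^2 + 2 + 1 ↦ 3^(3 + 1) + 3^3 + 3 + 1|_3 = 112 ⇒ 111
(1) 111|_3 = 3^(3 + 1) + 3^3 + 3 ↦ 4^(4 + 1) + 4^4 + 4|_4 = 1284 ⇒ 1283
(2) 1283|_4 = 4^(4 + 1) + 4^4 + 3 ↦ 5^(5 + 1) + 5^5 + 3|_5 = 18753 ⇒ 18752
(3) 18752|_5 = 5^(5 + 1) + 5^5 + 2 ↦ 6^(6 + 1) + 6^6 + 2|_6 = 326594 ⇒ 326593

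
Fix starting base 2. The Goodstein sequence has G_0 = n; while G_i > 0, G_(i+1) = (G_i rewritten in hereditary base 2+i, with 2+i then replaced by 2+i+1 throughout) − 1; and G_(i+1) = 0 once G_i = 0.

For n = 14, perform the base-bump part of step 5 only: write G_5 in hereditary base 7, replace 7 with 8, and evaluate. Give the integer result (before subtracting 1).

134404972

base 2: 14 = 2^(2 + 1) + 2^2 + 2; at 3: 3^(3 + 1) + 3^3 + 3 = 111; next = 110
base 3: 110 = 3^(3 + 1) + 3^3 + 2; at 4: 4^(4 + 1) + 4^4 + 2 = 1282; next = 1281
base 4: 1281 = 4^(4 + 1) + 4^4 + 1; at 5: 5^(5 + 1) + 5^5 + 1 = 18751; next = 18750
base 5: 18750 = 5^(5 + 1) + 5^5; at 6: 6^(6 + 1) + 6^6 = 326592; next = 326591
base 6: 326591 = 6^(6 + 1) + 5·6^5 + 5·6^4 + 5·6^3 + 5·6^2 + 5·6 + 5; at 7: 7^(7 + 1) + 5·7^5 + 5·7^4 + 5·7^3 + 5·7^2 + 5·7 + 5 = 5862841; next = 5862840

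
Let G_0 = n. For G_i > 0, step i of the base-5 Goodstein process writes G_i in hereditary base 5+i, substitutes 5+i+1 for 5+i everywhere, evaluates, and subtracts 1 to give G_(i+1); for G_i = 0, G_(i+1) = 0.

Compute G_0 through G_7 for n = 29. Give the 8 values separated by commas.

29, 39, 51, 65, 81, 99, 107, 115

i=0: 29 = 5^2 + 4 (b=5); 5→6: 6^2 + 4 = 40; 40−1 = 39
i=1: 39 = 6^2 + 3 (b=6); 6→7: 7^2 + 3 = 52; 52−1 = 51
i=2: 51 = 7^2 + 2 (b=7); 7→8: 8^2 + 2 = 66; 66−1 = 65
i=3: 65 = 8^2 + 1 (b=8); 8→9: 9^2 + 1 = 82; 82−1 = 81
i=4: 81 = 9^2 (b=9); 9→10: 10^2 = 100; 100−1 = 99
i=5: 99 = 9·10 + 9 (b=10); 10→11: 9·11 + 9 = 108; 108−1 = 107
i=6: 107 = 9·11 + 8 (b=11); 11→12: 9·12 + 8 = 116; 116−1 = 115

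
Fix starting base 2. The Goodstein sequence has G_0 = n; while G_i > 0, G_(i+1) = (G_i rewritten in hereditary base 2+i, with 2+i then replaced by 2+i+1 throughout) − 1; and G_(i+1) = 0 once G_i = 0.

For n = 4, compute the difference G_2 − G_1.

15

[0] 4 ≡ 2^2 (base 2). Lift 3: 27. −1: 26.
[1] 26 ≡ 2·3^2 + 2·3 + 2 (base 3). Lift 4: 42. −1: 41.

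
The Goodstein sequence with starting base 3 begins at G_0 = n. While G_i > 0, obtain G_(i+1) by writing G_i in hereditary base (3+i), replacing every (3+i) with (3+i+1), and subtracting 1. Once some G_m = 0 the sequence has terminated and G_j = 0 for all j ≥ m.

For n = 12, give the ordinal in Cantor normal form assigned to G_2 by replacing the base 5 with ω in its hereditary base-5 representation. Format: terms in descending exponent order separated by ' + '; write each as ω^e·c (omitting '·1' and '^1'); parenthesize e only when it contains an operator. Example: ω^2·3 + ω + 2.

step 0: 12 = 3^2 + 3; sub 4 for 3: 4^2 + 4; = 20; G_1 = 20−1 = 19
step 1: 19 = 4^2 + 3; sub 5 for 4: 5^2 + 3; = 28; G_2 = 28−1 = 27
step 2: 27 = 5^2 + 2; sub 6 for 5: 6^2 + 2; = 38; G_3 = 38−1 = 37

ω^2 + 2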